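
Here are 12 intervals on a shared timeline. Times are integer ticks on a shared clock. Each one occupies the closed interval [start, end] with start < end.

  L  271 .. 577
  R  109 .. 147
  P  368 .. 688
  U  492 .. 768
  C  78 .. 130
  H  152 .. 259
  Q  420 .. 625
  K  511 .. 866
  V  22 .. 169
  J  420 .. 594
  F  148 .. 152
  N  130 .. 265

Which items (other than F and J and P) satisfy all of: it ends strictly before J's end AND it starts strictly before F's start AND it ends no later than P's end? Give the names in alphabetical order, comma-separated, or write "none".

C, N, R, V

Conditions: its end is strictly before J's end (X.end < 594) AND its start is strictly before F's start (X.start < 148) AND its end is no later than P's end (X.end <= 688).
C: end 130 < 594? ✓; start 78 < 148? ✓; end 130 <= 688? ✓ → yes.
H: end 259 < 594? ✓; start 152 < 148? ✗; end 259 <= 688? ✓ → no.
K: end 866 < 594? ✗; start 511 < 148? ✗; end 866 <= 688? ✗ → no.
L: end 577 < 594? ✓; start 271 < 148? ✗; end 577 <= 688? ✓ → no.
N: end 265 < 594? ✓; start 130 < 148? ✓; end 265 <= 688? ✓ → yes.
Q: end 625 < 594? ✗; start 420 < 148? ✗; end 625 <= 688? ✓ → no.
R: end 147 < 594? ✓; start 109 < 148? ✓; end 147 <= 688? ✓ → yes.
U: end 768 < 594? ✗; start 492 < 148? ✗; end 768 <= 688? ✗ → no.
V: end 169 < 594? ✓; start 22 < 148? ✓; end 169 <= 688? ✓ → yes.
Result: C, N, R, V.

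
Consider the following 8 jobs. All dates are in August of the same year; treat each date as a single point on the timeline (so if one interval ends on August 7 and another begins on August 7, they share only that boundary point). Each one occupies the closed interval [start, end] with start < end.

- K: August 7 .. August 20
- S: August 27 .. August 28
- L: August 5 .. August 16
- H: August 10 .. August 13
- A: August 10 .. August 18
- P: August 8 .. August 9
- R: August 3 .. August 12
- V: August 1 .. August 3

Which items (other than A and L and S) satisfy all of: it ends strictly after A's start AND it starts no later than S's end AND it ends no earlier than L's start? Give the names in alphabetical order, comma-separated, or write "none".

Conditions: its end is strictly after A's start (X.end > August 10) AND its start is no later than S's end (X.start <= August 28) AND its end is no earlier than L's start (X.end >= August 5).
H: end August 13 > August 10? ✓; start August 10 <= August 28? ✓; end August 13 >= August 5? ✓ → yes.
K: end August 20 > August 10? ✓; start August 7 <= August 28? ✓; end August 20 >= August 5? ✓ → yes.
P: end August 9 > August 10? ✗; start August 8 <= August 28? ✓; end August 9 >= August 5? ✓ → no.
R: end August 12 > August 10? ✓; start August 3 <= August 28? ✓; end August 12 >= August 5? ✓ → yes.
V: end August 3 > August 10? ✗; start August 1 <= August 28? ✓; end August 3 >= August 5? ✗ → no.
Result: H, K, R.

H, K, R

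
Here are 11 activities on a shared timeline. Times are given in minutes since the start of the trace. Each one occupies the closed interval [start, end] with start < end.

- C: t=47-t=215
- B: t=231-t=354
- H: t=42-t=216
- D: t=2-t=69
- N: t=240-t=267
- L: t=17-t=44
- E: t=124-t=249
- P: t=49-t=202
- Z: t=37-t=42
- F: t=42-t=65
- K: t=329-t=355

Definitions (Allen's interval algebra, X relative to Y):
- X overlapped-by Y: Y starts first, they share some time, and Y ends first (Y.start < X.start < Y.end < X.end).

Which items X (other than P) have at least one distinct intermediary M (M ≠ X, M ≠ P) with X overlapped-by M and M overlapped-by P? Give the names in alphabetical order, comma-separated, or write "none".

Target P = [t=49, t=202].
Intermediaries M with M overlapped-by P: E.
Via E — items with X overlapped-by E: B, N.
Union: B, N.

B, N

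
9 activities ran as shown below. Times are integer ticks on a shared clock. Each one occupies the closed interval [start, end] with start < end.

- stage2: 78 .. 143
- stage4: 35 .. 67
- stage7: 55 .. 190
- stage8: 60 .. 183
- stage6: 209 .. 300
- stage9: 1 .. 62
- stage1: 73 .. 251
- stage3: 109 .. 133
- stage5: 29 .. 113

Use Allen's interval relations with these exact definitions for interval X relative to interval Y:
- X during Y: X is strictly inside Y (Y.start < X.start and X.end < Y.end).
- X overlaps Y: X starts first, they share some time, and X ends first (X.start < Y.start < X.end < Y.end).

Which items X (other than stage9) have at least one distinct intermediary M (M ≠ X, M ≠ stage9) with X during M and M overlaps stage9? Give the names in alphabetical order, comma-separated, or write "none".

Target stage9 = [1, 62].
Intermediaries M with M overlaps stage9: none.
Union: none.

none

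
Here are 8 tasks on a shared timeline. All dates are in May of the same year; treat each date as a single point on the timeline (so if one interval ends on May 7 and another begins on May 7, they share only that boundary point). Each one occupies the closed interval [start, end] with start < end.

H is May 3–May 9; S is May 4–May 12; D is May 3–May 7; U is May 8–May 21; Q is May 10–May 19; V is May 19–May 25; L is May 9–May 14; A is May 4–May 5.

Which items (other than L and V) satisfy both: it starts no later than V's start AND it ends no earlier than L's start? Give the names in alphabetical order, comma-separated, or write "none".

H, Q, S, U

Conditions: its start is no later than V's start (X.start <= May 19) AND its end is no earlier than L's start (X.end >= May 9).
A: start May 4 <= May 19? ✓; end May 5 >= May 9? ✗ → no.
D: start May 3 <= May 19? ✓; end May 7 >= May 9? ✗ → no.
H: start May 3 <= May 19? ✓; end May 9 >= May 9? ✓ → yes.
Q: start May 10 <= May 19? ✓; end May 19 >= May 9? ✓ → yes.
S: start May 4 <= May 19? ✓; end May 12 >= May 9? ✓ → yes.
U: start May 8 <= May 19? ✓; end May 21 >= May 9? ✓ → yes.
Result: H, Q, S, U.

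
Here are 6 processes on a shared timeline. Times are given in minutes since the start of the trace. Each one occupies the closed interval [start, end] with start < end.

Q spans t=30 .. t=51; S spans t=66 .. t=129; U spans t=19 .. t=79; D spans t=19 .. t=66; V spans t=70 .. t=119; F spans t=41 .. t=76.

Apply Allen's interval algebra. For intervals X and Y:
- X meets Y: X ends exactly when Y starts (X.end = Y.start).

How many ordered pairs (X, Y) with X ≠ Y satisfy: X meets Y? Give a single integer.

1

Checking all 30 ordered pairs for relation 'meets'; matching pairs in alphabetical order:
(D, S): D meets S ✓
Count: 1.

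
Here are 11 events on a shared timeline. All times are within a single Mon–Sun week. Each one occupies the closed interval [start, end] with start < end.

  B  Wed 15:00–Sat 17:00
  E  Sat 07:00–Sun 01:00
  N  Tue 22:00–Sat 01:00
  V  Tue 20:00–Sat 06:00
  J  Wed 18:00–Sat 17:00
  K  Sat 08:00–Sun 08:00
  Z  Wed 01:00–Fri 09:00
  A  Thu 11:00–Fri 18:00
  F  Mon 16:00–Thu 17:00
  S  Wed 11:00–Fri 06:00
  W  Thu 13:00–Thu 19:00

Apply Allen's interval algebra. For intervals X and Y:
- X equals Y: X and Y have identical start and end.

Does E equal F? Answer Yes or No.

No

E = [Sat 07:00, Sun 01:00], F = [Mon 16:00, Thu 17:00].
Actual relation of E to F: after.
Asked whether 'equals' holds → No.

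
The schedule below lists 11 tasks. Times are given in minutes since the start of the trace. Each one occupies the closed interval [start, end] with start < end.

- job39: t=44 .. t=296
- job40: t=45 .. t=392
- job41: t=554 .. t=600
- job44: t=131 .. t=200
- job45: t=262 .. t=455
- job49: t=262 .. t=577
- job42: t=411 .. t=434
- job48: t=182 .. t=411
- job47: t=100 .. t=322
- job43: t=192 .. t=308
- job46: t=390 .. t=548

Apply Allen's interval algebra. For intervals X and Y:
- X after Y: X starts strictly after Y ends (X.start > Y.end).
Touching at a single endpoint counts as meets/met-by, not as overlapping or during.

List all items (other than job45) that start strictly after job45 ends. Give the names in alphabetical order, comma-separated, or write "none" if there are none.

Target job45 = [t=262, t=455].
job39 [t=44, t=296] → overlaps → no.
job40 [t=45, t=392] → overlaps → no.
job41 [t=554, t=600] → after → yes.
job42 [t=411, t=434] → during → no.
job43 [t=192, t=308] → overlaps → no.
job44 [t=131, t=200] → before → no.
job46 [t=390, t=548] → overlapped-by → no.
job47 [t=100, t=322] → overlaps → no.
job48 [t=182, t=411] → overlaps → no.
job49 [t=262, t=577] → started-by → no.
Result: job41.

job41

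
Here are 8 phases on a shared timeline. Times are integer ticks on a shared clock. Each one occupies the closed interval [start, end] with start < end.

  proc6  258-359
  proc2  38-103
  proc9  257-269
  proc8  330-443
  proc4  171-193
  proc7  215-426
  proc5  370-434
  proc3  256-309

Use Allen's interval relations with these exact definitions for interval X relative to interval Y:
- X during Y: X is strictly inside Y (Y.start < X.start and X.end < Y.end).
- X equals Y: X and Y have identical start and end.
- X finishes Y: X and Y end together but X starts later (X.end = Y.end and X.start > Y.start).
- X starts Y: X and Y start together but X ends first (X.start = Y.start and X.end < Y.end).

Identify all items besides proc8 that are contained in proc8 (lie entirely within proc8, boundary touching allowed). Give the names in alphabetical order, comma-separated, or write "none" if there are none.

Target proc8 = [330, 443].
proc2 [38, 103] → before → no.
proc3 [256, 309] → before → no.
proc4 [171, 193] → before → no.
proc5 [370, 434] → during → yes.
proc6 [258, 359] → overlaps → no.
proc7 [215, 426] → overlaps → no.
proc9 [257, 269] → before → no.
Result: proc5.

proc5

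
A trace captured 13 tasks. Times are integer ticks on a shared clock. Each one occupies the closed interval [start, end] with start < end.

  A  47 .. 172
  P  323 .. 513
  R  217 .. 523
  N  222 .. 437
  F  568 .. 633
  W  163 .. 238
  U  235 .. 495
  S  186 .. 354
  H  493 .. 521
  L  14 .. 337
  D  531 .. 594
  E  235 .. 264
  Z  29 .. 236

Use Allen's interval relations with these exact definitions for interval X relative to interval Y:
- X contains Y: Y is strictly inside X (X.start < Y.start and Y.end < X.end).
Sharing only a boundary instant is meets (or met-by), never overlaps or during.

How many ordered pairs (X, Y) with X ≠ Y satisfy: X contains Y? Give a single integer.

12

Checking all 156 ordered pairs for relation 'contains'; matching pairs in alphabetical order:
(L, A): L contains A ✓
(L, E): L contains E ✓
(L, W): L contains W ✓
(L, Z): L contains Z ✓
(N, E): N contains E ✓
(R, E): R contains E ✓
(R, H): R contains H ✓
(R, N): R contains N ✓
(R, P): R contains P ✓
(R, U): R contains U ✓
(S, E): S contains E ✓
(Z, A): Z contains A ✓
Count: 12.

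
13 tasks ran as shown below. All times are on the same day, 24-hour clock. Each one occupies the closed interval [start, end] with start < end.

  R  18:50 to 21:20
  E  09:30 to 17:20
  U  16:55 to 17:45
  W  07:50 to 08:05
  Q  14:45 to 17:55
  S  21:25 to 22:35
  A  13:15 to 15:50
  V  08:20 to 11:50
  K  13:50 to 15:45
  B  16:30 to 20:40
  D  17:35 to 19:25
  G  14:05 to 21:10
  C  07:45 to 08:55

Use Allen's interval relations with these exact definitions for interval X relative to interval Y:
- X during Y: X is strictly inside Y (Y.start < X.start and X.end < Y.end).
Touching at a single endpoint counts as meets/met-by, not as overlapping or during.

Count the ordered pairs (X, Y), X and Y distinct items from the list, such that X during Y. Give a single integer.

Checking all 156 ordered pairs for relation 'during'; matching pairs in alphabetical order:
(A, E): A during E ✓
(B, G): B during G ✓
(D, B): D during B ✓
(D, G): D during G ✓
(K, A): K during A ✓
(K, E): K during E ✓
(Q, G): Q during G ✓
(U, B): U during B ✓
(U, G): U during G ✓
(U, Q): U during Q ✓
(W, C): W during C ✓
Count: 11.

11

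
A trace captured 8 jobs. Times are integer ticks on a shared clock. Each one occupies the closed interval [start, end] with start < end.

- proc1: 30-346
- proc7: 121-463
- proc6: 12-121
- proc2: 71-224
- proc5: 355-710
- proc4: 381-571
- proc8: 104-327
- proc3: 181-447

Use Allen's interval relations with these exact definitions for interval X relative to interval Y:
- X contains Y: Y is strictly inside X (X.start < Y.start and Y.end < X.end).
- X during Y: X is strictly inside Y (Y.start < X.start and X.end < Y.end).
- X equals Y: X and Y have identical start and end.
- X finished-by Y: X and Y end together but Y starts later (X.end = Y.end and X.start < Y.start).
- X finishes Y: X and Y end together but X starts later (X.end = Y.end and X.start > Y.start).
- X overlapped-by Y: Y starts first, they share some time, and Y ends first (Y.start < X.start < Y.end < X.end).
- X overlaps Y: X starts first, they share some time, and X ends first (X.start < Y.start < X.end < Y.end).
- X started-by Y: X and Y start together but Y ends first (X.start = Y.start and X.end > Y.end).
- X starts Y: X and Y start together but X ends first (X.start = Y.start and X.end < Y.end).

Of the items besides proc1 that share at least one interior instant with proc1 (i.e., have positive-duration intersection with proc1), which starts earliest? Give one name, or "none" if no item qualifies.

proc6

Target proc1 = [30, 346].
proc2 [71, 224] → during → candidate.
proc3 [181, 447] → overlapped-by → candidate.
proc4 [381, 571] → after → excluded.
proc5 [355, 710] → after → excluded.
proc6 [12, 121] → overlaps → candidate.
proc7 [121, 463] → overlapped-by → candidate.
proc8 [104, 327] → during → candidate.
Among candidates, earliest start is 12 → proc6.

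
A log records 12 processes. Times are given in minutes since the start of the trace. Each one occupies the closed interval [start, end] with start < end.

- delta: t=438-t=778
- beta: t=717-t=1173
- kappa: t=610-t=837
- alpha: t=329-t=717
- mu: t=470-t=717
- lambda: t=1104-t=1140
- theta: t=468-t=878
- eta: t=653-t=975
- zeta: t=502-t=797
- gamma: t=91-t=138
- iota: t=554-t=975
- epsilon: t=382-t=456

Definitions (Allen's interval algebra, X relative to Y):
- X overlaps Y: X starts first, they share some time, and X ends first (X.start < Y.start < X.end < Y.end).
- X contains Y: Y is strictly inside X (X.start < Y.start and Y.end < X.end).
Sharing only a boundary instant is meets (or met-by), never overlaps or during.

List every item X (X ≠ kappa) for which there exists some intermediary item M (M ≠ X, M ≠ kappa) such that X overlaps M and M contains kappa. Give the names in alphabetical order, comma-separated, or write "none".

alpha, delta, mu, theta, zeta

Target kappa = [t=610, t=837].
Intermediaries M with M contains kappa: iota, theta.
Via iota — items with X overlaps iota: alpha, delta, mu, theta, zeta.
Via theta — items with X overlaps theta: alpha, delta.
Union: alpha, delta, mu, theta, zeta.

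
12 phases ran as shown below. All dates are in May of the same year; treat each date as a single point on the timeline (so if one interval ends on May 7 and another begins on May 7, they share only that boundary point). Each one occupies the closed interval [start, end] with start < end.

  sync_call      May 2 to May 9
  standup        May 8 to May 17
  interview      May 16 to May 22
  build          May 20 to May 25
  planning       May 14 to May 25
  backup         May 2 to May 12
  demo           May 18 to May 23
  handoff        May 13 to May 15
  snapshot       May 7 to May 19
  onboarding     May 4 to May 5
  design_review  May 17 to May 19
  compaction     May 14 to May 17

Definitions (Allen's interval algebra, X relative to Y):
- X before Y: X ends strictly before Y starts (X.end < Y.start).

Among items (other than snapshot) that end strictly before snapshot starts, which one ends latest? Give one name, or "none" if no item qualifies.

Target snapshot = [May 7, May 19].
backup [May 2, May 12] → overlaps → excluded.
build [May 20, May 25] → after → excluded.
compaction [May 14, May 17] → during → excluded.
demo [May 18, May 23] → overlapped-by → excluded.
design_review [May 17, May 19] → finishes → excluded.
handoff [May 13, May 15] → during → excluded.
interview [May 16, May 22] → overlapped-by → excluded.
onboarding [May 4, May 5] → before → candidate.
planning [May 14, May 25] → overlapped-by → excluded.
standup [May 8, May 17] → during → excluded.
sync_call [May 2, May 9] → overlaps → excluded.
Among candidates, latest end is May 5 → onboarding.

onboarding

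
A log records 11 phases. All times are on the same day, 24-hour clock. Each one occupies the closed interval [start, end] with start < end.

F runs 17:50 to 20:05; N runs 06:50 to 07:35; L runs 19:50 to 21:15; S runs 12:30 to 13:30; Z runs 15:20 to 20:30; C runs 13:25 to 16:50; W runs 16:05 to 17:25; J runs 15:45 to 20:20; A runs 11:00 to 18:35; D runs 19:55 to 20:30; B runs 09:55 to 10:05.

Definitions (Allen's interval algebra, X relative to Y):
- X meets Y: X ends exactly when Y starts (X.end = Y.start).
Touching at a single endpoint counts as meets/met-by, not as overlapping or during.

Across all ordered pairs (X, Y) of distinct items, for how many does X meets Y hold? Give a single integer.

Checking all 110 ordered pairs for relation 'meets'; matching pairs in alphabetical order:
No pair satisfies it.
Count: 0.

0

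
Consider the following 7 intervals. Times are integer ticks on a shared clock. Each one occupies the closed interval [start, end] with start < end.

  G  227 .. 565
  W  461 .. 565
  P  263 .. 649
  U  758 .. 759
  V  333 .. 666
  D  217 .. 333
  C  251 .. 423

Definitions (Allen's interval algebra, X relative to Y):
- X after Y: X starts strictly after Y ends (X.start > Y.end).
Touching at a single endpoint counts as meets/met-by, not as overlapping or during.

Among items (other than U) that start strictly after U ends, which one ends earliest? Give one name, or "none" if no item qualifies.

none

Target U = [758, 759].
C [251, 423] → before → excluded.
D [217, 333] → before → excluded.
G [227, 565] → before → excluded.
P [263, 649] → before → excluded.
V [333, 666] → before → excluded.
W [461, 565] → before → excluded.
No candidates → none.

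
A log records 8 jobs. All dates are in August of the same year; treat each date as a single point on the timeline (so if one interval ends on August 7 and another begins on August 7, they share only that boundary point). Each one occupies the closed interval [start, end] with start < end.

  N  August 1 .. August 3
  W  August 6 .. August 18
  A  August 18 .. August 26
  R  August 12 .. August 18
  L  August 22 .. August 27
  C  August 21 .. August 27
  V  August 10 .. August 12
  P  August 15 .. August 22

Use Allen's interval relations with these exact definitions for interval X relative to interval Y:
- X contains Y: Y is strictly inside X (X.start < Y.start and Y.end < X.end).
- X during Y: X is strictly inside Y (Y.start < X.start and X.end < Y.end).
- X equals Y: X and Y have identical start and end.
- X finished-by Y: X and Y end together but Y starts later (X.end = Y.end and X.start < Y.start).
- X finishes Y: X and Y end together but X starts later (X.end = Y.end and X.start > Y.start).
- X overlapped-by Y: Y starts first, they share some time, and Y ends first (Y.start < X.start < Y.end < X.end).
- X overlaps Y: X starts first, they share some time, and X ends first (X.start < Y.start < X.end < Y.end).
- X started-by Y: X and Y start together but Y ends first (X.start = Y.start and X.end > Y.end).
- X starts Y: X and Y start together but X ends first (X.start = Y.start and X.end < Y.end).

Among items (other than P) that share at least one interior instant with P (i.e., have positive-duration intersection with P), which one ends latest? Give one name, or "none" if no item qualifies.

Target P = [August 15, August 22].
A [August 18, August 26] → overlapped-by → candidate.
C [August 21, August 27] → overlapped-by → candidate.
L [August 22, August 27] → met-by → excluded.
N [August 1, August 3] → before → excluded.
R [August 12, August 18] → overlaps → candidate.
V [August 10, August 12] → before → excluded.
W [August 6, August 18] → overlaps → candidate.
Among candidates, latest end is August 27 → C.

C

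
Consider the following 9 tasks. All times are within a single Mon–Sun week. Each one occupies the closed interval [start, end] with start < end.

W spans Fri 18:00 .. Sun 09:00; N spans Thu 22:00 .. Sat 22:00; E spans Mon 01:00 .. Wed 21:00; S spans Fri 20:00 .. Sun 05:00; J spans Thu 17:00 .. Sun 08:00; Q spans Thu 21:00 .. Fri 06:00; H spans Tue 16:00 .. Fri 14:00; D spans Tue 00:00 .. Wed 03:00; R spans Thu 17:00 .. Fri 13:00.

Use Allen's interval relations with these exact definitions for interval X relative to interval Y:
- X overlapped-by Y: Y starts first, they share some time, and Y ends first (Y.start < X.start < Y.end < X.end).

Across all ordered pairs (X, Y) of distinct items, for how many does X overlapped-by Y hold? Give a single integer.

Checking all 72 ordered pairs for relation 'overlapped-by'; matching pairs in alphabetical order:
(H, D): H overlapped-by D ✓
(H, E): H overlapped-by E ✓
(J, H): J overlapped-by H ✓
(N, H): N overlapped-by H ✓
(N, Q): N overlapped-by Q ✓
(N, R): N overlapped-by R ✓
(S, N): S overlapped-by N ✓
(W, J): W overlapped-by J ✓
(W, N): W overlapped-by N ✓
Count: 9.

9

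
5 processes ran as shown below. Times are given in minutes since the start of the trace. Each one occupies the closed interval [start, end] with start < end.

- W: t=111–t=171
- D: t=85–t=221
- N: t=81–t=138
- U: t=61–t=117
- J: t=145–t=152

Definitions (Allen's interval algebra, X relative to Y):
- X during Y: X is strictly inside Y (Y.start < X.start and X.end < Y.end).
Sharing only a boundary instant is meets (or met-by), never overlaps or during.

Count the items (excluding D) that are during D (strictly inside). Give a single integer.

Target D = [t=85, t=221].
J [t=145, t=152] → during → counts.
N [t=81, t=138] → overlaps → no.
U [t=61, t=117] → overlaps → no.
W [t=111, t=171] → during → counts.
Total: 2.

2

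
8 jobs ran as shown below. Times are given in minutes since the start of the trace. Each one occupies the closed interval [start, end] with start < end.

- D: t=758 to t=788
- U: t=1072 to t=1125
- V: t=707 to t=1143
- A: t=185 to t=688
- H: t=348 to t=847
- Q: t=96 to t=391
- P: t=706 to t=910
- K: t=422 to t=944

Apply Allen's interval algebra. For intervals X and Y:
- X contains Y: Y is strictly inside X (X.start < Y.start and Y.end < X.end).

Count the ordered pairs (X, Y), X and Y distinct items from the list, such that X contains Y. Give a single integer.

Checking all 56 ordered pairs for relation 'contains'; matching pairs in alphabetical order:
(H, D): H contains D ✓
(K, D): K contains D ✓
(K, P): K contains P ✓
(P, D): P contains D ✓
(V, D): V contains D ✓
(V, U): V contains U ✓
Count: 6.

6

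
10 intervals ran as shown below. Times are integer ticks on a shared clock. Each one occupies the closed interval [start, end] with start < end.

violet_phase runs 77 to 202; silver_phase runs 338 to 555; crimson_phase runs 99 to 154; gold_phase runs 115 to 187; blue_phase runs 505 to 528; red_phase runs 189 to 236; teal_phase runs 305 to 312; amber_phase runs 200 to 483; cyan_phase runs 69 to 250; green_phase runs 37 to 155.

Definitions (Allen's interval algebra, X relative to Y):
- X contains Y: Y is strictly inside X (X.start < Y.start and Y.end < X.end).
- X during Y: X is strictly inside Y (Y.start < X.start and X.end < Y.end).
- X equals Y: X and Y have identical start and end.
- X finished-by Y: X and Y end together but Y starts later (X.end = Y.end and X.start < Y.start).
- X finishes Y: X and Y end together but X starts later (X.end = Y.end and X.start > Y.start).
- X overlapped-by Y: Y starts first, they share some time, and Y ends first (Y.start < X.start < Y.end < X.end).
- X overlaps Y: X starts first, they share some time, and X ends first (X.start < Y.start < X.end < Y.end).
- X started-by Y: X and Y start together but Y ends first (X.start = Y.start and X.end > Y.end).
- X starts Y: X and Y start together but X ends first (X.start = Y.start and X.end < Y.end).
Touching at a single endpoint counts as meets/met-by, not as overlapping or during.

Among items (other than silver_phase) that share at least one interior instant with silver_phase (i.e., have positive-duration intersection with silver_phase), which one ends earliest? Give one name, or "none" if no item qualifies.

amber_phase

Target silver_phase = [338, 555].
amber_phase [200, 483] → overlaps → candidate.
blue_phase [505, 528] → during → candidate.
crimson_phase [99, 154] → before → excluded.
cyan_phase [69, 250] → before → excluded.
gold_phase [115, 187] → before → excluded.
green_phase [37, 155] → before → excluded.
red_phase [189, 236] → before → excluded.
teal_phase [305, 312] → before → excluded.
violet_phase [77, 202] → before → excluded.
Among candidates, earliest end is 483 → amber_phase.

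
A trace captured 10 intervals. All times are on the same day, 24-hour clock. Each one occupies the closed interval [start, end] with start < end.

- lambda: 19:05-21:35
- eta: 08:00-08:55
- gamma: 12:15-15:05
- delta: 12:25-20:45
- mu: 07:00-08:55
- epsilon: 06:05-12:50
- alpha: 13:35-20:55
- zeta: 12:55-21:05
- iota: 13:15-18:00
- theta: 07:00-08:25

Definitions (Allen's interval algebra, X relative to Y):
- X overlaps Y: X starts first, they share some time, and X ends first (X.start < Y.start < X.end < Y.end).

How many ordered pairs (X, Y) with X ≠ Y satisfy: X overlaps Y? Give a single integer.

Checking all 90 ordered pairs for relation 'overlaps'; matching pairs in alphabetical order:
(alpha, lambda): alpha overlaps lambda ✓
(delta, alpha): delta overlaps alpha ✓
(delta, lambda): delta overlaps lambda ✓
(delta, zeta): delta overlaps zeta ✓
(epsilon, delta): epsilon overlaps delta ✓
(epsilon, gamma): epsilon overlaps gamma ✓
(gamma, alpha): gamma overlaps alpha ✓
(gamma, delta): gamma overlaps delta ✓
(gamma, iota): gamma overlaps iota ✓
(gamma, zeta): gamma overlaps zeta ✓
(iota, alpha): iota overlaps alpha ✓
(theta, eta): theta overlaps eta ✓
(zeta, lambda): zeta overlaps lambda ✓
Count: 13.

13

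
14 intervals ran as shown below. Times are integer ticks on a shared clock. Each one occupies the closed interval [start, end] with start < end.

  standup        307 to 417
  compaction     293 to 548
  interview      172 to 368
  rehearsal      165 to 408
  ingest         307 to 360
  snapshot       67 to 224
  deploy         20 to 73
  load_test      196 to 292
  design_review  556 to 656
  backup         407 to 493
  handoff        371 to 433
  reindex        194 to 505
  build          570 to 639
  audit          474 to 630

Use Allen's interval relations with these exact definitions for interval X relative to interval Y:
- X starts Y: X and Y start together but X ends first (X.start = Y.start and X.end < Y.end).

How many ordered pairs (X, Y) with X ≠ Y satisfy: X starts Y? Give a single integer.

1

Checking all 182 ordered pairs for relation 'starts'; matching pairs in alphabetical order:
(ingest, standup): ingest starts standup ✓
Count: 1.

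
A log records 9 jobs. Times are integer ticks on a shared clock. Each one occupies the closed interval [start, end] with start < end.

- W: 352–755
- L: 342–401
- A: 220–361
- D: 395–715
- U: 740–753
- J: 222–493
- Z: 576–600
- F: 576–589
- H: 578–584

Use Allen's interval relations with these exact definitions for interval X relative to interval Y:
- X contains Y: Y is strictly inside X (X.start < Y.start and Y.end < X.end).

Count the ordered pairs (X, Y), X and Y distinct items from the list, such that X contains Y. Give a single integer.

Checking all 72 ordered pairs for relation 'contains'; matching pairs in alphabetical order:
(D, F): D contains F ✓
(D, H): D contains H ✓
(D, Z): D contains Z ✓
(F, H): F contains H ✓
(J, L): J contains L ✓
(W, D): W contains D ✓
(W, F): W contains F ✓
(W, H): W contains H ✓
(W, U): W contains U ✓
(W, Z): W contains Z ✓
(Z, H): Z contains H ✓
Count: 11.

11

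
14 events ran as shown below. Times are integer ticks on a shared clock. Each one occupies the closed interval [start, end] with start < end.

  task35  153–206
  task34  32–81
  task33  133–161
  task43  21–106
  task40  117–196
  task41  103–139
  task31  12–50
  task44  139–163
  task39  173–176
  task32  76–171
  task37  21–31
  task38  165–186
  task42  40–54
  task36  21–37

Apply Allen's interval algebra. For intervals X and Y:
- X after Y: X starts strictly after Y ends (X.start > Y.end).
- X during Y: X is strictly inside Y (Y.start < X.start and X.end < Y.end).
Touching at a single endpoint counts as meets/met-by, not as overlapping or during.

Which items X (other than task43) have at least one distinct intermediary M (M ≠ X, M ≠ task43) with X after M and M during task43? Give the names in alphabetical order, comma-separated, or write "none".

Target task43 = [21, 106].
Intermediaries M with M during task43: task34, task42.
Via task34 — items with X after task34: task33, task35, task38, task39, task40, task41, task44.
Via task42 — items with X after task42: task32, task33, task35, task38, task39, task40, task41, task44.
Union: task32, task33, task35, task38, task39, task40, task41, task44.

task32, task33, task35, task38, task39, task40, task41, task44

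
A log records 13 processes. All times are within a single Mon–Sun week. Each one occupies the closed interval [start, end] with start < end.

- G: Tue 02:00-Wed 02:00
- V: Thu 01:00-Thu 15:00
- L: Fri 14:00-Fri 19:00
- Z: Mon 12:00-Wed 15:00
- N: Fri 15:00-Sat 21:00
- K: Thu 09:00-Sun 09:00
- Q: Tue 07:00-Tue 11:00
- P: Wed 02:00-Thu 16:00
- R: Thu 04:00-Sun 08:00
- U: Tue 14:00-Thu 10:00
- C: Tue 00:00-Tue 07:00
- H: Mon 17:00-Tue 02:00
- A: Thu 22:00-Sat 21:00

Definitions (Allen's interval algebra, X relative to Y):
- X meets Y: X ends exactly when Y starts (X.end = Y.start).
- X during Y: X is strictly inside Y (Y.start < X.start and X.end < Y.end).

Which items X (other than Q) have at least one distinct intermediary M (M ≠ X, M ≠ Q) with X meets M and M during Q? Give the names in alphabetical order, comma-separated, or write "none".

none

Target Q = [Tue 07:00, Tue 11:00].
Intermediaries M with M during Q: none.
Union: none.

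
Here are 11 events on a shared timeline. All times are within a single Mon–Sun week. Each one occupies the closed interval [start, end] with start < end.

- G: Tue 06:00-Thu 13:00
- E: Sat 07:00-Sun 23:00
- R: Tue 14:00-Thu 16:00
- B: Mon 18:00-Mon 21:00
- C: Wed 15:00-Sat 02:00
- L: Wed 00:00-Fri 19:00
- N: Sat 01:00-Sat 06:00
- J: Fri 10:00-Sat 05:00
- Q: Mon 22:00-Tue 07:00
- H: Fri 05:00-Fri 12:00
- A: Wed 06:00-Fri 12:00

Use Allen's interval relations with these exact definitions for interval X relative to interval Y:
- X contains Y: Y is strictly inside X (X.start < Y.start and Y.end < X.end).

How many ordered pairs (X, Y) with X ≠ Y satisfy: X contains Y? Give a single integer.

3

Checking all 110 ordered pairs for relation 'contains'; matching pairs in alphabetical order:
(C, H): C contains H ✓
(L, A): L contains A ✓
(L, H): L contains H ✓
Count: 3.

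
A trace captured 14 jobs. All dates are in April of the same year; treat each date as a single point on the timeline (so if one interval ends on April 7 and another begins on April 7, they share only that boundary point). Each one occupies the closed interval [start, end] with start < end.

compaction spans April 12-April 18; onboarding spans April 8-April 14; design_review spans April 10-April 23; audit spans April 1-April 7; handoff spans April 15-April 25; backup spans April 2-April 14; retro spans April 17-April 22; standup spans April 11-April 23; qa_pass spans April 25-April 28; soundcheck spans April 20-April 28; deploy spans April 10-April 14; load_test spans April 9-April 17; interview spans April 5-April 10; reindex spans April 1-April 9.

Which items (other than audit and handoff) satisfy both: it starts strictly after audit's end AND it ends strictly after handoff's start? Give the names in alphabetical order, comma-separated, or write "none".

compaction, design_review, load_test, qa_pass, retro, soundcheck, standup

Conditions: its start is strictly after audit's end (X.start > April 7) AND its end is strictly after handoff's start (X.end > April 15).
backup: start April 2 > April 7? ✗; end April 14 > April 15? ✗ → no.
compaction: start April 12 > April 7? ✓; end April 18 > April 15? ✓ → yes.
deploy: start April 10 > April 7? ✓; end April 14 > April 15? ✗ → no.
design_review: start April 10 > April 7? ✓; end April 23 > April 15? ✓ → yes.
interview: start April 5 > April 7? ✗; end April 10 > April 15? ✗ → no.
load_test: start April 9 > April 7? ✓; end April 17 > April 15? ✓ → yes.
onboarding: start April 8 > April 7? ✓; end April 14 > April 15? ✗ → no.
qa_pass: start April 25 > April 7? ✓; end April 28 > April 15? ✓ → yes.
reindex: start April 1 > April 7? ✗; end April 9 > April 15? ✗ → no.
retro: start April 17 > April 7? ✓; end April 22 > April 15? ✓ → yes.
soundcheck: start April 20 > April 7? ✓; end April 28 > April 15? ✓ → yes.
standup: start April 11 > April 7? ✓; end April 23 > April 15? ✓ → yes.
Result: compaction, design_review, load_test, qa_pass, retro, soundcheck, standup.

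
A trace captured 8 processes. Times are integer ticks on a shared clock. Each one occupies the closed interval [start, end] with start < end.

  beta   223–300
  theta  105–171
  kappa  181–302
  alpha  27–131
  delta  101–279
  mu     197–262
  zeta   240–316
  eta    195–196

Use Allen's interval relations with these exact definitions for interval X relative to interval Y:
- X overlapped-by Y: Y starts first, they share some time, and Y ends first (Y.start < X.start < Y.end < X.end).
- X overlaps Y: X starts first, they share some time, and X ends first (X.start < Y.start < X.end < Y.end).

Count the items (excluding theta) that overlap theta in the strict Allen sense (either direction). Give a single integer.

1

Target theta = [105, 171].
alpha [27, 131] → overlaps → counts.
beta [223, 300] → after → no.
delta [101, 279] → contains → no.
eta [195, 196] → after → no.
kappa [181, 302] → after → no.
mu [197, 262] → after → no.
zeta [240, 316] → after → no.
Total: 1.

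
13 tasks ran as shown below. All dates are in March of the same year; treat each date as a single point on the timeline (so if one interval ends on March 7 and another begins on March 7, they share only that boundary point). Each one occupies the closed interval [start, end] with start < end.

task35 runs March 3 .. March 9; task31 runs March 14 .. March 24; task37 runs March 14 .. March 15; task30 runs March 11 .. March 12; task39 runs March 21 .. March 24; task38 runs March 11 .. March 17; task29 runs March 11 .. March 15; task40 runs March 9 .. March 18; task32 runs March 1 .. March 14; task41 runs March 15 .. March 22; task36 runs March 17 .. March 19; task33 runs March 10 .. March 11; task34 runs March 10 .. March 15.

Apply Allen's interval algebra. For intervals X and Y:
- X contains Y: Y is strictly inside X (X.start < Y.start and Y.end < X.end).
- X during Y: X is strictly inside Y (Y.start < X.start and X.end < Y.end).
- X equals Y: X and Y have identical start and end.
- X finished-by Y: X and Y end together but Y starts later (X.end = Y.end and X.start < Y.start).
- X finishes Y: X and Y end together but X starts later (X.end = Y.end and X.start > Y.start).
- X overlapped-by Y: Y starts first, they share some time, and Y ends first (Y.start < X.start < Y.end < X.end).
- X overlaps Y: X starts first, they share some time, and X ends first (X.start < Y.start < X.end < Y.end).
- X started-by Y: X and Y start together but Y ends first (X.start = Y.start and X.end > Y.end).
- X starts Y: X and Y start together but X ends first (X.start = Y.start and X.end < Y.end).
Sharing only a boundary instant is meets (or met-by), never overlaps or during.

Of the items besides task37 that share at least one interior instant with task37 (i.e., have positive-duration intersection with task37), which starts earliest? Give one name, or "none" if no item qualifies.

Target task37 = [March 14, March 15].
task29 [March 11, March 15] → finished-by → candidate.
task30 [March 11, March 12] → before → excluded.
task31 [March 14, March 24] → started-by → candidate.
task32 [March 1, March 14] → meets → excluded.
task33 [March 10, March 11] → before → excluded.
task34 [March 10, March 15] → finished-by → candidate.
task35 [March 3, March 9] → before → excluded.
task36 [March 17, March 19] → after → excluded.
task38 [March 11, March 17] → contains → candidate.
task39 [March 21, March 24] → after → excluded.
task40 [March 9, March 18] → contains → candidate.
task41 [March 15, March 22] → met-by → excluded.
Among candidates, earliest start is March 9 → task40.

task40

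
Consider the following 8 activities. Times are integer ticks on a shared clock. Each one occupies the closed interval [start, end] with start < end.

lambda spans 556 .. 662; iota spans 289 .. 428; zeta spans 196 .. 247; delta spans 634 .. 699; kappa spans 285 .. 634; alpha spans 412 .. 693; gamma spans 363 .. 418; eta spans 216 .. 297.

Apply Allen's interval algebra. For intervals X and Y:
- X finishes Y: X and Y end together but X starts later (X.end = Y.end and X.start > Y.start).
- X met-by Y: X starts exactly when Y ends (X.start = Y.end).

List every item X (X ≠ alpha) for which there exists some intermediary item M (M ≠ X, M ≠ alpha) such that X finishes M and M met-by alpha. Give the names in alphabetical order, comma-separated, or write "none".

Target alpha = [412, 693].
Intermediaries M with M met-by alpha: none.
Union: none.

none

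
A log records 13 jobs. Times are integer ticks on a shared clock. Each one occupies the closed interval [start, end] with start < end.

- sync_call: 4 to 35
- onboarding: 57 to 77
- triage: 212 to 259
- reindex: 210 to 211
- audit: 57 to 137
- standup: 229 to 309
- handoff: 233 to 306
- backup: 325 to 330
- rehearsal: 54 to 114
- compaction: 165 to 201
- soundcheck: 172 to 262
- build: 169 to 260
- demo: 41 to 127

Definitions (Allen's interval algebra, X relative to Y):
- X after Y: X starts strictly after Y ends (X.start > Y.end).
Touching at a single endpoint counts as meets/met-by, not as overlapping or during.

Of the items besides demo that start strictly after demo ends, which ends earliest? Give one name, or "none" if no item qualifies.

compaction

Target demo = [41, 127].
audit [57, 137] → overlapped-by → excluded.
backup [325, 330] → after → candidate.
build [169, 260] → after → candidate.
compaction [165, 201] → after → candidate.
handoff [233, 306] → after → candidate.
onboarding [57, 77] → during → excluded.
rehearsal [54, 114] → during → excluded.
reindex [210, 211] → after → candidate.
soundcheck [172, 262] → after → candidate.
standup [229, 309] → after → candidate.
sync_call [4, 35] → before → excluded.
triage [212, 259] → after → candidate.
Among candidates, earliest end is 201 → compaction.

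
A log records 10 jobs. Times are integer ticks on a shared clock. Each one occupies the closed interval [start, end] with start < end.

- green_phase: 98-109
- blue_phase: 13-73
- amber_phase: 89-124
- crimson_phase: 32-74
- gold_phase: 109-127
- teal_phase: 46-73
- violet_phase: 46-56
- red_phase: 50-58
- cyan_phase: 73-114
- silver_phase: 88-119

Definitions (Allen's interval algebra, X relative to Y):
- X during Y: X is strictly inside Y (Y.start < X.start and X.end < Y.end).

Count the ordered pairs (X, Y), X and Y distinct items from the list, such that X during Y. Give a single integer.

Checking all 90 ordered pairs for relation 'during'; matching pairs in alphabetical order:
(green_phase, amber_phase): green_phase during amber_phase ✓
(green_phase, cyan_phase): green_phase during cyan_phase ✓
(green_phase, silver_phase): green_phase during silver_phase ✓
(red_phase, blue_phase): red_phase during blue_phase ✓
(red_phase, crimson_phase): red_phase during crimson_phase ✓
(red_phase, teal_phase): red_phase during teal_phase ✓
(teal_phase, crimson_phase): teal_phase during crimson_phase ✓
(violet_phase, blue_phase): violet_phase during blue_phase ✓
(violet_phase, crimson_phase): violet_phase during crimson_phase ✓
Count: 9.

9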